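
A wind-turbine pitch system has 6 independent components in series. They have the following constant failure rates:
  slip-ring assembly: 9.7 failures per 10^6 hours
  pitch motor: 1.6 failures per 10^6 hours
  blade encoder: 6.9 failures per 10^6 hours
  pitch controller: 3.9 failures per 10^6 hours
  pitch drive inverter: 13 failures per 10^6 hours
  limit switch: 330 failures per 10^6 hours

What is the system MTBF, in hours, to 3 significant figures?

Series of exponential components: λ_sys = Σ λ_i
λ_sys = 0.0000097 + 0.0000016 + 0.0000069 + 0.0000039 + 0.000013 + 0.00033 = 3.6510e-04 /h
MTBF = 1 / λ_sys = 2740 h

2740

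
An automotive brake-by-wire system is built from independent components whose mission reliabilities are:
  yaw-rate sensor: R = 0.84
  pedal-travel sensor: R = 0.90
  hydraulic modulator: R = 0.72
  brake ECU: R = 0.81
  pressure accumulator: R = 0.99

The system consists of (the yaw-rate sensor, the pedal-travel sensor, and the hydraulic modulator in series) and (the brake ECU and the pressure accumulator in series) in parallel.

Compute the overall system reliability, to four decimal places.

Series (yaw-rate sensor, pedal-travel sensor, and hydraulic modulator): 0.840000 × 0.900000 × 0.720000 = 0.544320
Series (brake ECU and pressure accumulator): 0.810000 × 0.990000 = 0.801900
Parallel ([0.544320] and [0.801900]): 1 − (1 − 0.544320)(1 − 0.801900) = 0.9097

0.9097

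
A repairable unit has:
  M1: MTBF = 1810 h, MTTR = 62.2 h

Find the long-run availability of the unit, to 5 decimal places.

A(M1) = MTBF/(MTBF+MTTR) = 1810/(1810+62.2) = 0.96678

0.96678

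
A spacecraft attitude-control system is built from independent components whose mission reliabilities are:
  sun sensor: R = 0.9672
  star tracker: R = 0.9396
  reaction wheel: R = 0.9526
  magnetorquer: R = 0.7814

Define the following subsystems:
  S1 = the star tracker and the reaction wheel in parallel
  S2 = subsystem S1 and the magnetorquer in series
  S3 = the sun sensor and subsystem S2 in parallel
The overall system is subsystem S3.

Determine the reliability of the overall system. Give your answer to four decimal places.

0.9928

Parallel (star tracker and reaction wheel): 1 − (1 − 0.939600)(1 − 0.952600) = 0.997137
Series ([0.997137] and magnetorquer): 0.997137 × 0.781400 = 0.779163
Parallel (sun sensor and [0.779163]): 1 − (1 − 0.967200)(1 − 0.779163) = 0.9928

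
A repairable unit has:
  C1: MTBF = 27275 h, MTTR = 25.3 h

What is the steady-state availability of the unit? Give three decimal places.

0.999

A(C1) = MTBF/(MTBF+MTTR) = 27275/(27275+25.3) = 0.999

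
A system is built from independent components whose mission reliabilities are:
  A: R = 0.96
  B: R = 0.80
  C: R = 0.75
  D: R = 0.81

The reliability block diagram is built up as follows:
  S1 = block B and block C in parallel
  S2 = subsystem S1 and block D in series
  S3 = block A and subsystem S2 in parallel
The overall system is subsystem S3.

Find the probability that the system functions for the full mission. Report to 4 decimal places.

Parallel (B and C): 1 − (1 − 0.800000)(1 − 0.750000) = 0.950000
Series ([0.950000] and D): 0.950000 × 0.810000 = 0.769500
Parallel (A and [0.769500]): 1 − (1 − 0.960000)(1 − 0.769500) = 0.9908

0.9908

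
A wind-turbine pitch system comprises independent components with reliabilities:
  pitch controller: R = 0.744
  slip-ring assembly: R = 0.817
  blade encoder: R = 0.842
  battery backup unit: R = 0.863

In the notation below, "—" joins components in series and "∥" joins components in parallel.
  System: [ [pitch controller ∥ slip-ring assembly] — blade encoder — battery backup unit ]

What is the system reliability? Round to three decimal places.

0.693

Parallel (pitch controller and slip-ring assembly): 1 − (1 − 0.74400)(1 − 0.81700) = 0.95315
Series ([0.95315], blade encoder, and battery backup unit): 0.95315 × 0.84200 × 0.86300 = 0.693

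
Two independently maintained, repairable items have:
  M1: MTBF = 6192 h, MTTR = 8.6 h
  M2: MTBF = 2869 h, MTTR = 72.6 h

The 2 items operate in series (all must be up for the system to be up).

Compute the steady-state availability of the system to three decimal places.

A(M1) = MTBF/(MTBF+MTTR) = 6192/(6192+8.6) = 0.998613
A(M2) = MTBF/(MTBF+MTTR) = 2869/(2869+72.6) = 0.975320
Series availability: 0.998613 × 0.975320 = 0.974

0.974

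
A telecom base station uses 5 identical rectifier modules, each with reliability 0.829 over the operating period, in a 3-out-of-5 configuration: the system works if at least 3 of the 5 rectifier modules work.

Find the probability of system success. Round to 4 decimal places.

R = Σ_{i=3}^{5} C(5,i) p^i (1−p)^{5−i} with p = 0.829
C(5,3)·0.829^3·0.171^2 = 0.166593
C(5,4)·0.829^4·0.171^1 = 0.403817
C(5,5)·0.829^5·0.171^0 = 0.391537
Sum = 0.9619

0.9619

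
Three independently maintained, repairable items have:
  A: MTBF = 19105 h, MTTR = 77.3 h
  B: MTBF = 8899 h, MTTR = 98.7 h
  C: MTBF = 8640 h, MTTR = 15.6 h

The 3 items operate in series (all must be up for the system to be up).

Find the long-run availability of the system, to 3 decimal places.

A(A) = MTBF/(MTBF+MTTR) = 19105/(19105+77.3) = 0.995970
A(B) = MTBF/(MTBF+MTTR) = 8899/(8899+98.7) = 0.989031
A(C) = MTBF/(MTBF+MTTR) = 8640/(8640+15.6) = 0.998198
Series availability: 0.995970 × 0.989031 × 0.998198 = 0.983

0.983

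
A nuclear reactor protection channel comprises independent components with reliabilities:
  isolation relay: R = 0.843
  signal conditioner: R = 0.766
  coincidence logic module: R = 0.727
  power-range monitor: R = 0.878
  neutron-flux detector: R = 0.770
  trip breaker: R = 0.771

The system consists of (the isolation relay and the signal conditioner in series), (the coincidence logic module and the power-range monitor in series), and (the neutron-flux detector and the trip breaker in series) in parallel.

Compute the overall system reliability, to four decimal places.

0.9479

Series (isolation relay and signal conditioner): 0.843000 × 0.766000 = 0.645738
Series (coincidence logic module and power-range monitor): 0.727000 × 0.878000 = 0.638306
Series (neutron-flux detector and trip breaker): 0.770000 × 0.771000 = 0.593670
Parallel ([0.645738], [0.638306], and [0.593670]): 1 − (1 − 0.645738)(1 − 0.638306)(1 − 0.593670) = 0.9479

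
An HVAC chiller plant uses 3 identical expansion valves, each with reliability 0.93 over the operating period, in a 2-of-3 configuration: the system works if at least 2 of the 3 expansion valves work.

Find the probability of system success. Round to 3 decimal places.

R = Σ_{i=2}^{3} C(3,i) p^i (1−p)^{3−i} with p = 0.93
C(3,2)·0.93^2·0.07^1 = 0.18163
C(3,3)·0.93^3·0.07^0 = 0.80436
Sum = 0.986

0.986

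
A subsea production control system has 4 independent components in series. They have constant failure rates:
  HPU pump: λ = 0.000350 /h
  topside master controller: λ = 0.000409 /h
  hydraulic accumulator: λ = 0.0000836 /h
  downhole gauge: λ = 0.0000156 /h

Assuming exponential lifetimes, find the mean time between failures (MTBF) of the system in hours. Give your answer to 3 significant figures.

Series of exponential components: λ_sys = Σ λ_i
λ_sys = 0.000350 + 0.000409 + 0.0000836 + 0.0000156 = 8.5820e-04 /h
MTBF = 1 / λ_sys = 1170 h

1170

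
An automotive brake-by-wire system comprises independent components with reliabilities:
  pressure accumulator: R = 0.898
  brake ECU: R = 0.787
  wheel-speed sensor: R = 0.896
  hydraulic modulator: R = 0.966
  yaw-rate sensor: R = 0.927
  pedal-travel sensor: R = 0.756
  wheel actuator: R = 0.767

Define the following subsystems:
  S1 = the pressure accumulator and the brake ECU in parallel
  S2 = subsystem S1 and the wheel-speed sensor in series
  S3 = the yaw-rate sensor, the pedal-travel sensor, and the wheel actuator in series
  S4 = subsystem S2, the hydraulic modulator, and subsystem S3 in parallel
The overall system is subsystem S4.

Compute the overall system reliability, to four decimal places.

Parallel (pressure accumulator and brake ECU): 1 − (1 − 0.898000)(1 − 0.787000) = 0.978274
Series ([0.978274] and wheel-speed sensor): 0.978274 × 0.896000 = 0.876534
Series (yaw-rate sensor, pedal-travel sensor, and wheel actuator): 0.927000 × 0.756000 × 0.767000 = 0.537523
Parallel ([0.876534], hydraulic modulator, and [0.537523]): 1 − (1 − 0.876534)(1 − 0.966000)(1 − 0.537523) = 0.9981

0.9981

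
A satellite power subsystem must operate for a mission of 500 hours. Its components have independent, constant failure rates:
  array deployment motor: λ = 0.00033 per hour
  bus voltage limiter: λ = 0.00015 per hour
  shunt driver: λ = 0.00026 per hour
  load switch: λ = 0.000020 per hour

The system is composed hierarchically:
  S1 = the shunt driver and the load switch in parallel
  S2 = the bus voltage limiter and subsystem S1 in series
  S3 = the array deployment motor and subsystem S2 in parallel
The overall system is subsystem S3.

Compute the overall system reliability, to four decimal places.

R(array deployment motor) = exp(−0.00033 × 500) = 0.847894
R(bus voltage limiter) = exp(−0.00015 × 500) = 0.927743
R(shunt driver) = exp(−0.00026 × 500) = 0.878095
R(load switch) = exp(−0.000020 × 500) = 0.990050
Parallel (shunt driver and load switch): 1 − (1 − 0.878095)(1 − 0.990050) = 0.998787
Series (bus voltage limiter and [0.998787]): 0.927743 × 0.998787 = 0.926618
Parallel (array deployment motor and [0.926618]): 1 − (1 − 0.847894)(1 − 0.926618) = 0.9888

0.9888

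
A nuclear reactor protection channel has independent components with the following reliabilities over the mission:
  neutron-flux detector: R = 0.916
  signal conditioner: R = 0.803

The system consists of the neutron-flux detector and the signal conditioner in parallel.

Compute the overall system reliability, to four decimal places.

Parallel (neutron-flux detector and signal conditioner): 1 − (1 − 0.916000)(1 − 0.803000) = 0.9835

0.9835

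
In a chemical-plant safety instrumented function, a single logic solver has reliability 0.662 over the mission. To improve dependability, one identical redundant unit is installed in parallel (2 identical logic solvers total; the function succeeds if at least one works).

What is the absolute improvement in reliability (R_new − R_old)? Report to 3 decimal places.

R_before = 0.662
R_after = 1 − (1 − 0.662)^2 = 0.886
ΔR = 0.886 − 0.662 = 0.224

0.224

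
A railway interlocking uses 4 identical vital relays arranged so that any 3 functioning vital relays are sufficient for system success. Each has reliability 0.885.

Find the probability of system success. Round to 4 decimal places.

0.9323

R = Σ_{i=3}^{4} C(4,i) p^i (1−p)^{4−i} with p = 0.885
C(4,3)·0.885^3·0.115^1 = 0.318851
C(4,4)·0.885^4·0.115^0 = 0.613441
Sum = 0.9323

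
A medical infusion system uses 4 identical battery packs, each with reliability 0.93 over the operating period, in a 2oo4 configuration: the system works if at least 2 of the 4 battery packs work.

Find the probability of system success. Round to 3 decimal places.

0.999

R = Σ_{i=2}^{4} C(4,i) p^i (1−p)^{4−i} with p = 0.93
C(4,2)·0.93^2·0.07^2 = 0.02543
C(4,3)·0.93^3·0.07^1 = 0.22522
C(4,4)·0.93^4·0.07^0 = 0.74805
Sum = 0.999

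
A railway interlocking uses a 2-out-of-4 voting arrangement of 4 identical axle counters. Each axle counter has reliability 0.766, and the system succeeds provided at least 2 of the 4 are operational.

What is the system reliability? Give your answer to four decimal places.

R = Σ_{i=2}^{4} C(4,i) p^i (1−p)^{4−i} with p = 0.766
C(4,2)·0.766^2·0.234^2 = 0.192770
C(4,3)·0.766^3·0.234^1 = 0.420690
C(4,4)·0.766^4·0.234^0 = 0.344283
Sum = 0.9577

0.9577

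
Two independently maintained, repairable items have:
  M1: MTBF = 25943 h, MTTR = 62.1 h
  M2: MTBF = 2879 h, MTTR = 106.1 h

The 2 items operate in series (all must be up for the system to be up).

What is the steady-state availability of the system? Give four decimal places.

0.9622

A(M1) = MTBF/(MTBF+MTTR) = 25943/(25943+62.1) = 0.997612
A(M2) = MTBF/(MTBF+MTTR) = 2879/(2879+106.1) = 0.964457
Series availability: 0.997612 × 0.964457 = 0.9622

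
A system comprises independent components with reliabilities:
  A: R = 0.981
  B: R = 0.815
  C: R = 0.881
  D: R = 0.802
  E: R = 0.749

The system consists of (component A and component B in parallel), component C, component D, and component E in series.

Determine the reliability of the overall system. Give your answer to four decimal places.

Parallel (A and B): 1 − (1 − 0.981000)(1 − 0.815000) = 0.996485
Series ([0.996485], C, D, and E): 0.996485 × 0.881000 × 0.802000 × 0.749000 = 0.5274

0.5274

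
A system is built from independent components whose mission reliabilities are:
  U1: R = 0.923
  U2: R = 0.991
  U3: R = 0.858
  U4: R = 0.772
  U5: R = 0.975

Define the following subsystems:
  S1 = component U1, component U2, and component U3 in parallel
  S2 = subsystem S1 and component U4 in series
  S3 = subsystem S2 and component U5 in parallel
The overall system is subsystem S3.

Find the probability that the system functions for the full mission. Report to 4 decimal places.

Parallel (U1, U2, and U3): 1 − (1 − 0.923000)(1 − 0.991000)(1 − 0.858000) = 0.999902
Series ([0.999902] and U4): 0.999902 × 0.772000 = 0.771924
Parallel ([0.771924] and U5): 1 − (1 − 0.771924)(1 − 0.975000) = 0.9943

0.9943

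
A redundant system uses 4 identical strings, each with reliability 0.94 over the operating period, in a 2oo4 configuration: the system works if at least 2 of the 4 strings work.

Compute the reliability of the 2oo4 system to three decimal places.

0.999

R = Σ_{i=2}^{4} C(4,i) p^i (1−p)^{4−i} with p = 0.94
C(4,2)·0.94^2·0.06^2 = 0.01909
C(4,3)·0.94^3·0.06^1 = 0.19934
C(4,4)·0.94^4·0.06^0 = 0.78075
Sum = 0.999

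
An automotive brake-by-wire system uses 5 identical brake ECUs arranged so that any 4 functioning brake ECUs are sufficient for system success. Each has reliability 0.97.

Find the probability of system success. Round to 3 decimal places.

R = Σ_{i=4}^{5} C(5,i) p^i (1−p)^{5−i} with p = 0.97
C(5,4)·0.97^4·0.03^1 = 0.13279
C(5,5)·0.97^5·0.03^0 = 0.85873
Sum = 0.992

0.992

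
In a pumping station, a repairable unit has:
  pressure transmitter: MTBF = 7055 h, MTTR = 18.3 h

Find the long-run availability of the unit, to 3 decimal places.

0.997

A(pressure transmitter) = MTBF/(MTBF+MTTR) = 7055/(7055+18.3) = 0.997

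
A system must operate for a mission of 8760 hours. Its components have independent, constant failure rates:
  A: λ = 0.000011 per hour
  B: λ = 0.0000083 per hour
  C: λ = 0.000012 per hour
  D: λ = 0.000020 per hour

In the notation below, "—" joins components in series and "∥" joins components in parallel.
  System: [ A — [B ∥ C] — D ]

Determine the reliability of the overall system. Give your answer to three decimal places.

R(A) = exp(−0.000011 × 8760) = 0.90814
R(B) = exp(−0.0000083 × 8760) = 0.92987
R(C) = exp(−0.000012 × 8760) = 0.90022
R(D) = exp(−0.000020 × 8760) = 0.83929
Parallel (B and C): 1 − (1 − 0.92987)(1 − 0.90022) = 0.99300
Series (A, [0.99300], and D): 0.90814 × 0.99300 × 0.83929 = 0.757

0.757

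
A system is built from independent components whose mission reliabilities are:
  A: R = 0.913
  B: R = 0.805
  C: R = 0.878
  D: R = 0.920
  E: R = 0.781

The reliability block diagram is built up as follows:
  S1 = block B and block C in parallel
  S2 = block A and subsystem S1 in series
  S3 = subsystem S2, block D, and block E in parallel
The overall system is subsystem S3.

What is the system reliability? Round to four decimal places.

0.9981

Parallel (B and C): 1 − (1 − 0.805000)(1 − 0.878000) = 0.976210
Series (A and [0.976210]): 0.913000 × 0.976210 = 0.891280
Parallel ([0.891280], D, and E): 1 − (1 − 0.891280)(1 − 0.920000)(1 − 0.781000) = 0.9981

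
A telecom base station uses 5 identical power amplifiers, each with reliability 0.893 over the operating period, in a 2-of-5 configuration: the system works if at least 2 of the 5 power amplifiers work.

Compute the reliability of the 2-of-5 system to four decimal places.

R = Σ_{i=2}^{5} C(5,i) p^i (1−p)^{5−i} with p = 0.893
C(5,2)·0.893^2·0.107^3 = 0.009769
C(5,3)·0.893^3·0.107^2 = 0.081531
C(5,4)·0.893^4·0.107^1 = 0.340220
C(5,5)·0.893^5·0.107^0 = 0.567881
Sum = 0.9994

0.9994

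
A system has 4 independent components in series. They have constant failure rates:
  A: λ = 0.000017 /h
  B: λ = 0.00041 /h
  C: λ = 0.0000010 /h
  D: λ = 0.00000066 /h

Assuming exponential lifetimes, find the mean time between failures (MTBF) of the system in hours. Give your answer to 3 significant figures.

Series of exponential components: λ_sys = Σ λ_i
λ_sys = 0.000017 + 0.00041 + 0.0000010 + 0.00000066 = 4.2866e-04 /h
MTBF = 1 / λ_sys = 2330 h

2330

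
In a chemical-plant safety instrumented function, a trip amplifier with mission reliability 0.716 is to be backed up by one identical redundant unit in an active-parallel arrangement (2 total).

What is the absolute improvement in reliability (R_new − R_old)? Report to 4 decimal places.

0.2033

R_before = 0.716
R_after = 1 − (1 − 0.716)^2 = 0.9193
ΔR = 0.9193 − 0.716 = 0.2033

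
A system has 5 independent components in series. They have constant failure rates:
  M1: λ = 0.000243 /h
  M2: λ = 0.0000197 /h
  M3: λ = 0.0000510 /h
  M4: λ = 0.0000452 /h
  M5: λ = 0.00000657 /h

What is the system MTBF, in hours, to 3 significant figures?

Series of exponential components: λ_sys = Σ λ_i
λ_sys = 0.000243 + 0.0000197 + 0.0000510 + 0.0000452 + 0.00000657 = 3.6547e-04 /h
MTBF = 1 / λ_sys = 2740 h

2740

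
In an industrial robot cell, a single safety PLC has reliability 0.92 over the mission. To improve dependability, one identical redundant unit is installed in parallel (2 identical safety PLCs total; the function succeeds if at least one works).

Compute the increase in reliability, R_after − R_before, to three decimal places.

R_before = 0.92
R_after = 1 − (1 − 0.92)^2 = 0.994
ΔR = 0.994 − 0.92 = 0.074

0.074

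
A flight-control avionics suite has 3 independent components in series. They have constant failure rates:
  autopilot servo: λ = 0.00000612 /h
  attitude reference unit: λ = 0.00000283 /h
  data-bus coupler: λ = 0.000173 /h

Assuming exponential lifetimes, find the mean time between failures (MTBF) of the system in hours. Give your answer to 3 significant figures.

5500

Series of exponential components: λ_sys = Σ λ_i
λ_sys = 0.00000612 + 0.00000283 + 0.000173 = 1.8195e-04 /h
MTBF = 1 / λ_sys = 5500 h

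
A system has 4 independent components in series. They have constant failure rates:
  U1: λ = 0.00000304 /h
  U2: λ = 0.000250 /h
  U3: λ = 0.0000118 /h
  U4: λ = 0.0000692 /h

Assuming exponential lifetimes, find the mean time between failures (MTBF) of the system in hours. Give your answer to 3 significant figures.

2990

Series of exponential components: λ_sys = Σ λ_i
λ_sys = 0.00000304 + 0.000250 + 0.0000118 + 0.0000692 = 3.3404e-04 /h
MTBF = 1 / λ_sys = 2990 h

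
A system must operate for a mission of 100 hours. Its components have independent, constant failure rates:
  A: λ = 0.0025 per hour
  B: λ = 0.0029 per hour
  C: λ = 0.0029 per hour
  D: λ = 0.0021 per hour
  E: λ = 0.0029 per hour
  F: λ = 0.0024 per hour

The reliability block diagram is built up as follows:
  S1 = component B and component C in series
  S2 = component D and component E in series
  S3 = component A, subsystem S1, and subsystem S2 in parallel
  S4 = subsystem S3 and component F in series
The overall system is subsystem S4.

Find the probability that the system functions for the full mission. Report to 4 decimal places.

R(A) = exp(−0.0025 × 100) = 0.778801
R(B) = exp(−0.0029 × 100) = 0.748264
R(C) = exp(−0.0029 × 100) = 0.748264
R(D) = exp(−0.0021 × 100) = 0.810584
R(E) = exp(−0.0029 × 100) = 0.748264
R(F) = exp(−0.0024 × 100) = 0.786628
Series (B and C): 0.748264 × 0.748264 = 0.559899
Series (D and E): 0.810584 × 0.748264 = 0.606531
Parallel (A, [0.559899], and [0.606531]): 1 − (1 − 0.778801)(1 − 0.559899)(1 − 0.606531) = 0.961696
Series ([0.961696] and F): 0.961696 × 0.786628 = 0.7565

0.7565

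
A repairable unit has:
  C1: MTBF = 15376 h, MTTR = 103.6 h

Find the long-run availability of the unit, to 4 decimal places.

A(C1) = MTBF/(MTBF+MTTR) = 15376/(15376+103.6) = 0.9933

0.9933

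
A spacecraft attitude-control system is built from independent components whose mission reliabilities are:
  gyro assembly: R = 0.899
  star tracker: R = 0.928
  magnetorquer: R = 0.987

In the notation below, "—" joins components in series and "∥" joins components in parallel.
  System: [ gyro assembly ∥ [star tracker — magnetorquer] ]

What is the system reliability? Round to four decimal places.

Series (star tracker and magnetorquer): 0.928000 × 0.987000 = 0.915936
Parallel (gyro assembly and [0.915936]): 1 − (1 − 0.899000)(1 − 0.915936) = 0.9915

0.9915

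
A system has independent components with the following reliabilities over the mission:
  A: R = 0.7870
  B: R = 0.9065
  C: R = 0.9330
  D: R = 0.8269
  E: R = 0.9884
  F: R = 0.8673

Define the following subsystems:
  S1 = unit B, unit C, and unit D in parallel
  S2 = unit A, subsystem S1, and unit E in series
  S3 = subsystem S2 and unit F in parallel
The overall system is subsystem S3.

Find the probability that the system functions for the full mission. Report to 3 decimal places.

0.970

Parallel (B, C, and D): 1 − (1 − 0.90650)(1 − 0.93300)(1 − 0.82690) = 0.99892
Series (A, [0.99892], and E): 0.78700 × 0.99892 × 0.98840 = 0.77703
Parallel ([0.77703] and F): 1 − (1 − 0.77703)(1 − 0.86730) = 0.970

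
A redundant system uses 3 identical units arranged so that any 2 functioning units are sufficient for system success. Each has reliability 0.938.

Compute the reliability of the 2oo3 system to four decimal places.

R = Σ_{i=2}^{3} C(3,i) p^i (1−p)^{3−i} with p = 0.938
C(3,2)·0.938^2·0.062^1 = 0.163651
C(3,3)·0.938^3·0.062^0 = 0.825294
Sum = 0.9889

0.9889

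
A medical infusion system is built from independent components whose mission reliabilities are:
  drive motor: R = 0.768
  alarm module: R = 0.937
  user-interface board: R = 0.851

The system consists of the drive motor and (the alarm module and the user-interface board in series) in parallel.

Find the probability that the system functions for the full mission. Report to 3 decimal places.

Series (alarm module and user-interface board): 0.93700 × 0.85100 = 0.79739
Parallel (drive motor and [0.79739]): 1 − (1 − 0.76800)(1 − 0.79739) = 0.953

0.953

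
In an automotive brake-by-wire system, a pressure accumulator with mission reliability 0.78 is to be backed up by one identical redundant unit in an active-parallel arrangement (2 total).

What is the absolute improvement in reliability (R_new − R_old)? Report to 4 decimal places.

0.1716

R_before = 0.78
R_after = 1 − (1 − 0.78)^2 = 0.9516
ΔR = 0.9516 − 0.78 = 0.1716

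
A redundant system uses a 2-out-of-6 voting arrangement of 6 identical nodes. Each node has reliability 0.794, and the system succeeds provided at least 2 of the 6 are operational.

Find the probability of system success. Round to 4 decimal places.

R = Σ_{i=2}^{6} C(6,i) p^i (1−p)^{6−i} with p = 0.794
C(6,2)·0.794^2·0.206^4 = 0.017029
C(6,3)·0.794^3·0.206^3 = 0.087517
C(6,4)·0.794^4·0.206^2 = 0.252993
C(6,5)·0.794^5·0.206^1 = 0.390051
C(6,6)·0.794^6·0.206^0 = 0.250567
Sum = 0.9982

0.9982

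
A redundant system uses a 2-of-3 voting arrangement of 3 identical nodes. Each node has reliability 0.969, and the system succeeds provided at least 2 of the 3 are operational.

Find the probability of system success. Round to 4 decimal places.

0.9972

R = Σ_{i=2}^{3} C(3,i) p^i (1−p)^{3−i} with p = 0.969
C(3,2)·0.969^2·0.031^1 = 0.087323
C(3,3)·0.969^3·0.031^0 = 0.909853
Sum = 0.9972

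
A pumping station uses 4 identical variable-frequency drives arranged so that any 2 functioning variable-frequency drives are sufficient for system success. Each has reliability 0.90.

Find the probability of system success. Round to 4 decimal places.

0.9963

R = Σ_{i=2}^{4} C(4,i) p^i (1−p)^{4−i} with p = 0.90
C(4,2)·0.90^2·0.10^2 = 0.048600
C(4,3)·0.90^3·0.10^1 = 0.291600
C(4,4)·0.90^4·0.10^0 = 0.656100
Sum = 0.9963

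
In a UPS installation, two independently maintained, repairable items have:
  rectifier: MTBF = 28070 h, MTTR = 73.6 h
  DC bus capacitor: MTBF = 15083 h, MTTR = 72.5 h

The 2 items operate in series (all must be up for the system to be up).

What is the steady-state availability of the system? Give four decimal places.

A(rectifier) = MTBF/(MTBF+MTTR) = 28070/(28070+73.6) = 0.997385
A(DC bus capacitor) = MTBF/(MTBF+MTTR) = 15083/(15083+72.5) = 0.995216
Series availability: 0.997385 × 0.995216 = 0.9926

0.9926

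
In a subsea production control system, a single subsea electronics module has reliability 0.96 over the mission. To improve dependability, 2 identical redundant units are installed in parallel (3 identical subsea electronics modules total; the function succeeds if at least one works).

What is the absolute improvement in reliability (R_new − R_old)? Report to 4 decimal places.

R_before = 0.96
R_after = 1 − (1 − 0.96)^3 = 0.9999
ΔR = 0.9999 − 0.96 = 0.0399

0.0399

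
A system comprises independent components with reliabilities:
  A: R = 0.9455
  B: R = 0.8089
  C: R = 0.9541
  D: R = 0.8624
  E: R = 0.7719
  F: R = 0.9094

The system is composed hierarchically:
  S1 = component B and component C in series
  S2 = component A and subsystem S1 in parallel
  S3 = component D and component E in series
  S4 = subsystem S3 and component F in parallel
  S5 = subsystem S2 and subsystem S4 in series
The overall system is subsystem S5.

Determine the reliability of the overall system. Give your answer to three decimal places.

Series (B and C): 0.80890 × 0.95410 = 0.77177
Parallel (A and [0.77177]): 1 − (1 − 0.94550)(1 − 0.77177) = 0.98756
Series (D and E): 0.86240 × 0.77190 = 0.66569
Parallel ([0.66569] and F): 1 − (1 − 0.66569)(1 − 0.90940) = 0.96971
Series ([0.98756] and [0.96971]): 0.98756 × 0.96971 = 0.958

0.958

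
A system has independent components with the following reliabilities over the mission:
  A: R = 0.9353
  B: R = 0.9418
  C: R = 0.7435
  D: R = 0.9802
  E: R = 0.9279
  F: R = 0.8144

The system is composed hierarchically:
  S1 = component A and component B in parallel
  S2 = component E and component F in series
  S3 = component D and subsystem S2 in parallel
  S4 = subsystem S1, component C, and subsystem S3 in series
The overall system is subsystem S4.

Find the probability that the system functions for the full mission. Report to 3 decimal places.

Parallel (A and B): 1 − (1 − 0.93530)(1 − 0.94180) = 0.99623
Series (E and F): 0.92790 × 0.81440 = 0.75568
Parallel (D and [0.75568]): 1 − (1 − 0.98020)(1 − 0.75568) = 0.99516
Series ([0.99623], C, and [0.99516]): 0.99623 × 0.74350 × 0.99516 = 0.737

0.737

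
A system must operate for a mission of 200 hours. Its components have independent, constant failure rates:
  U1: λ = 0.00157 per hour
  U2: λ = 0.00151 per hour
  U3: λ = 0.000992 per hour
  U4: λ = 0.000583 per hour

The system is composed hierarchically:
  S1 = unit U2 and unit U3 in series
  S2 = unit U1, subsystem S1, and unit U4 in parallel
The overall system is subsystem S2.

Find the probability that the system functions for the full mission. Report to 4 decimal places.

0.9883

R(U1) = exp(−0.00157 × 200) = 0.730519
R(U2) = exp(−0.00151 × 200) = 0.739338
R(U3) = exp(−0.000992 × 200) = 0.820042
R(U4) = exp(−0.000583 × 200) = 0.889941
Series (U2 and U3): 0.739338 × 0.820042 = 0.606288
Parallel (U1, [0.606288], and U4): 1 − (1 − 0.730519)(1 − 0.606288)(1 − 0.889941) = 0.9883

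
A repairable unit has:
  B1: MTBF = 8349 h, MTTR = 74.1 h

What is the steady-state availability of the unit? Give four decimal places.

A(B1) = MTBF/(MTBF+MTTR) = 8349/(8349+74.1) = 0.9912

0.9912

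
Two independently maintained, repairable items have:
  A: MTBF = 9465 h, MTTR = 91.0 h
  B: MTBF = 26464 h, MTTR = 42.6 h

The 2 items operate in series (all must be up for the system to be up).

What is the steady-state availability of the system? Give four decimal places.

A(A) = MTBF/(MTBF+MTTR) = 9465/(9465+91.0) = 0.990477
A(B) = MTBF/(MTBF+MTTR) = 26464/(26464+42.6) = 0.998393
Series availability: 0.990477 × 0.998393 = 0.9889

0.9889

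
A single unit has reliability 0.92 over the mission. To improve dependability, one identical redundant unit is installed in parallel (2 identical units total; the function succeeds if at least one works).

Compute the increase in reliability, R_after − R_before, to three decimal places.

0.074

R_before = 0.92
R_after = 1 − (1 − 0.92)^2 = 0.994
ΔR = 0.994 − 0.92 = 0.074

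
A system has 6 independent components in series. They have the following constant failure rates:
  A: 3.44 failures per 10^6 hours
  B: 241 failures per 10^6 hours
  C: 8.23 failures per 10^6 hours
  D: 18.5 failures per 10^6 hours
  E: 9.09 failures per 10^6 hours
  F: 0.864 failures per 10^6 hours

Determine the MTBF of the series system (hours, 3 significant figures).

Series of exponential components: λ_sys = Σ λ_i
λ_sys = 0.00000344 + 0.000241 + 0.00000823 + 0.0000185 + 0.00000909 + 0.000000864 = 2.8112e-04 /h
MTBF = 1 / λ_sys = 3560 h

3560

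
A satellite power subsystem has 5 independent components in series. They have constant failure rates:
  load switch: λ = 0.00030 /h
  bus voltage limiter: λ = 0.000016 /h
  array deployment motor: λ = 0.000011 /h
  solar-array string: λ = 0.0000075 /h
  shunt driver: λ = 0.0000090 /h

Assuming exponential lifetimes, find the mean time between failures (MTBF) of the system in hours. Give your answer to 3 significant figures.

Series of exponential components: λ_sys = Σ λ_i
λ_sys = 0.00030 + 0.000016 + 0.000011 + 0.0000075 + 0.0000090 = 3.4350e-04 /h
MTBF = 1 / λ_sys = 2910 h

2910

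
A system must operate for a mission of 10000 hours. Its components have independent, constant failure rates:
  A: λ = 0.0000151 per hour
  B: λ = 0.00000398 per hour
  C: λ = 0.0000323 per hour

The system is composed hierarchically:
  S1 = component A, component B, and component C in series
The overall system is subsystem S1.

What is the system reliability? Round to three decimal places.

R(A) = exp(−0.0000151 × 10000) = 0.85985
R(B) = exp(−0.00000398 × 10000) = 0.96098
R(C) = exp(−0.0000323 × 10000) = 0.72397
Series (A, B, and C): 0.85985 × 0.96098 × 0.72397 = 0.598

0.598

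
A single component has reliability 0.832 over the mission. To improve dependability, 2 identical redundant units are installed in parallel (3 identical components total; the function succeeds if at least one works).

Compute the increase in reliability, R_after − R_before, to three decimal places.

0.163

R_before = 0.832
R_after = 1 − (1 − 0.832)^3 = 0.995
ΔR = 0.995 − 0.832 = 0.163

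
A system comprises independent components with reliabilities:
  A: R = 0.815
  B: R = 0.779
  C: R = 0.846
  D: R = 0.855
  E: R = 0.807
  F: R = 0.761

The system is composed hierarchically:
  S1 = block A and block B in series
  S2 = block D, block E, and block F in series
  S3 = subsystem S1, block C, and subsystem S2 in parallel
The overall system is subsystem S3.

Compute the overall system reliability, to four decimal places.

0.9733

Series (A and B): 0.815000 × 0.779000 = 0.634885
Series (D, E, and F): 0.855000 × 0.807000 × 0.761000 = 0.525079
Parallel ([0.634885], C, and [0.525079]): 1 − (1 − 0.634885)(1 − 0.846000)(1 − 0.525079) = 0.9733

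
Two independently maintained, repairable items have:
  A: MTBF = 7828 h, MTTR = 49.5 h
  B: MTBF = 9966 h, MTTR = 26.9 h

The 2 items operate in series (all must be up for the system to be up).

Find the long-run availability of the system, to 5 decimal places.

A(A) = MTBF/(MTBF+MTTR) = 7828/(7828+49.5) = 0.993716
A(B) = MTBF/(MTBF+MTTR) = 9966/(9966+26.9) = 0.997308
Series availability: 0.993716 × 0.997308 = 0.99104

0.99104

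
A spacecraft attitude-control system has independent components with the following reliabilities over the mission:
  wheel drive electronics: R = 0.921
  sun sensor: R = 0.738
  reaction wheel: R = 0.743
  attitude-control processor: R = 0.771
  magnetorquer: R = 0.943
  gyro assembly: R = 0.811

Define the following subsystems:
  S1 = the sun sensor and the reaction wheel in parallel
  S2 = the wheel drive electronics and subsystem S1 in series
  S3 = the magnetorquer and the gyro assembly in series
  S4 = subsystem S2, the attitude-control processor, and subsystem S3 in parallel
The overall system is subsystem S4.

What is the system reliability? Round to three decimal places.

Parallel (sun sensor and reaction wheel): 1 − (1 − 0.73800)(1 − 0.74300) = 0.93267
Series (wheel drive electronics and [0.93267]): 0.92100 × 0.93267 = 0.85899
Series (magnetorquer and gyro assembly): 0.94300 × 0.81100 = 0.76477
Parallel ([0.85899], attitude-control processor, and [0.76477]): 1 − (1 − 0.85899)(1 − 0.77100)(1 − 0.76477) = 0.992

0.992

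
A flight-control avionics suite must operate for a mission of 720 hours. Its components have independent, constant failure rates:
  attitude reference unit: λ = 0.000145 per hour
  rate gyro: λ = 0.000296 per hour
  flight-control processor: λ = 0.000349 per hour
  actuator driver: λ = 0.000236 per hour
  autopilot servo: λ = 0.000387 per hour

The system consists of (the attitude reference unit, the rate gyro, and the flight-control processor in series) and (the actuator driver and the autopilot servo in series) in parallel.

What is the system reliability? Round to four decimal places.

0.8432

R(attitude reference unit) = exp(−0.000145 × 720) = 0.900865
R(rate gyro) = exp(−0.000296 × 720) = 0.808059
R(flight-control processor) = exp(−0.000349 × 720) = 0.777805
R(actuator driver) = exp(−0.000236 × 720) = 0.843732
R(autopilot servo) = exp(−0.000387 × 720) = 0.756812
Series (attitude reference unit, rate gyro, and flight-control processor): 0.900865 × 0.808059 × 0.777805 = 0.566205
Series (actuator driver and autopilot servo): 0.843732 × 0.756812 = 0.638547
Parallel ([0.566205] and [0.638547]): 1 − (1 − 0.566205)(1 − 0.638547) = 0.8432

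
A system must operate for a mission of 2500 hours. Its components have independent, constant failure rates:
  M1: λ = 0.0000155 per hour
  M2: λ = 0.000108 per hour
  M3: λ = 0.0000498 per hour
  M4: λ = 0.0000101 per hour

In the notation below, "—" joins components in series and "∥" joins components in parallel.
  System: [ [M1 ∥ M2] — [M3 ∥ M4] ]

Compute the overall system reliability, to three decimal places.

0.988

R(M1) = exp(−0.0000155 × 2500) = 0.96199
R(M2) = exp(−0.000108 × 2500) = 0.76338
R(M3) = exp(−0.0000498 × 2500) = 0.88294
R(M4) = exp(−0.0000101 × 2500) = 0.97507
Parallel (M1 and M2): 1 − (1 − 0.96199)(1 − 0.76338) = 0.99101
Parallel (M3 and M4): 1 − (1 − 0.88294)(1 − 0.97507) = 0.99708
Series ([0.99101] and [0.99708]): 0.99101 × 0.99708 = 0.988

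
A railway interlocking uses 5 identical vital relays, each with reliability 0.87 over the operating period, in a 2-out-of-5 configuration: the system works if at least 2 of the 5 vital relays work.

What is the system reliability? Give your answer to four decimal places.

0.9987

R = Σ_{i=2}^{5} C(5,i) p^i (1−p)^{5−i} with p = 0.87
C(5,2)·0.87^2·0.13^3 = 0.016629
C(5,3)·0.87^3·0.13^2 = 0.111287
C(5,4)·0.87^4·0.13^1 = 0.372383
C(5,5)·0.87^5·0.13^0 = 0.498421
Sum = 0.9987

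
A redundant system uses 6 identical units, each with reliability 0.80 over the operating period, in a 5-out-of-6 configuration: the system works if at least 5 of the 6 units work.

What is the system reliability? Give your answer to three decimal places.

R = Σ_{i=5}^{6} C(6,i) p^i (1−p)^{6−i} with p = 0.80
C(6,5)·0.80^5·0.20^1 = 0.39322
C(6,6)·0.80^6·0.20^0 = 0.26214
Sum = 0.655

0.655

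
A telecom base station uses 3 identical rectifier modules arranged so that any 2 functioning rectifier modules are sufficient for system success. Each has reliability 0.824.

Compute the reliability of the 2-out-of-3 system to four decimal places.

0.9180

R = Σ_{i=2}^{3} C(3,i) p^i (1−p)^{3−i} with p = 0.824
C(3,2)·0.824^2·0.176^1 = 0.358499
C(3,3)·0.824^3·0.176^0 = 0.559476
Sum = 0.9180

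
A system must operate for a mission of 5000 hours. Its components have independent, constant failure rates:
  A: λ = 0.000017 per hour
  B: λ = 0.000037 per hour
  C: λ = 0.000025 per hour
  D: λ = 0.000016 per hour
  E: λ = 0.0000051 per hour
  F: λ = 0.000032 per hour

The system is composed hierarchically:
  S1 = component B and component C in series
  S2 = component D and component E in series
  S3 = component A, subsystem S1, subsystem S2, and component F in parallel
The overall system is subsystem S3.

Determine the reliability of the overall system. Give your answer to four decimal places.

R(A) = exp(−0.000017 × 5000) = 0.918512
R(B) = exp(−0.000037 × 5000) = 0.831104
R(C) = exp(−0.000025 × 5000) = 0.882497
R(D) = exp(−0.000016 × 5000) = 0.923116
R(E) = exp(−0.0000051 × 5000) = 0.974822
R(F) = exp(−0.000032 × 5000) = 0.852144
Series (B and C): 0.831104 × 0.882497 = 0.733447
Series (D and E): 0.923116 × 0.974822 = 0.899874
Parallel (A, [0.733447], [0.899874], and F): 1 − (1 − 0.918512)(1 − 0.733447)(1 − 0.899874)(1 − 0.852144) = 0.9997

0.9997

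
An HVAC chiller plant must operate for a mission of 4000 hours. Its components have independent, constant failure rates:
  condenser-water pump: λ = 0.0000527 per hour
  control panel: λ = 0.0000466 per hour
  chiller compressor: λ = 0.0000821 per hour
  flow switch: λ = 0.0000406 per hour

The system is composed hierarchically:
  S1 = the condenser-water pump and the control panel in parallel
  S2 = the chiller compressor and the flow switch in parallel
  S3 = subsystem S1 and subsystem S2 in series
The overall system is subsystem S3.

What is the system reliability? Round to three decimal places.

0.927

R(condenser-water pump) = exp(−0.0000527 × 4000) = 0.80994
R(control panel) = exp(−0.0000466 × 4000) = 0.82994
R(chiller compressor) = exp(−0.0000821 × 4000) = 0.72007
R(flow switch) = exp(−0.0000406 × 4000) = 0.85010
Parallel (condenser-water pump and control panel): 1 − (1 − 0.80994)(1 − 0.82994) = 0.96768
Parallel (chiller compressor and flow switch): 1 − (1 − 0.72007)(1 − 0.85010) = 0.95804
Series ([0.96768] and [0.95804]): 0.96768 × 0.95804 = 0.927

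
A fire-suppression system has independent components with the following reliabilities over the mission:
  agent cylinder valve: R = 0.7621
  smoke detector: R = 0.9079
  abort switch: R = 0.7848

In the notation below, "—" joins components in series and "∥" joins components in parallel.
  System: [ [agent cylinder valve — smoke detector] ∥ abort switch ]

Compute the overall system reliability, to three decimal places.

Series (agent cylinder valve and smoke detector): 0.76210 × 0.90790 = 0.69191
Parallel ([0.69191] and abort switch): 1 − (1 − 0.69191)(1 − 0.78480) = 0.934

0.934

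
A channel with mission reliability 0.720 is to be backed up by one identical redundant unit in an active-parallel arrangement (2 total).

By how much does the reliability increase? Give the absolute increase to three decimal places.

R_before = 0.720
R_after = 1 − (1 − 0.720)^2 = 0.922
ΔR = 0.922 − 0.720 = 0.202

0.202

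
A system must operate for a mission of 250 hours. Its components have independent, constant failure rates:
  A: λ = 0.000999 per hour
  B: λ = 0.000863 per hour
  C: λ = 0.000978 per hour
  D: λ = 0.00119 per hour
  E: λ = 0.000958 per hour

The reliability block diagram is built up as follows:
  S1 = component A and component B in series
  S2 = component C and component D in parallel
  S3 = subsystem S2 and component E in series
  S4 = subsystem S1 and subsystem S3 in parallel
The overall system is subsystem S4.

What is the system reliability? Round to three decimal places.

0.904

R(A) = exp(−0.000999 × 250) = 0.77900
R(B) = exp(−0.000863 × 250) = 0.80594
R(C) = exp(−0.000978 × 250) = 0.78310
R(D) = exp(−0.00119 × 250) = 0.74267
R(E) = exp(−0.000958 × 250) = 0.78702
Series (A and B): 0.77900 × 0.80594 = 0.62783
Parallel (C and D): 1 − (1 − 0.78310)(1 − 0.74267) = 0.94419
Series ([0.94419] and E): 0.94419 × 0.78702 = 0.74310
Parallel ([0.62783] and [0.74310]): 1 − (1 − 0.62783)(1 − 0.74310) = 0.904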